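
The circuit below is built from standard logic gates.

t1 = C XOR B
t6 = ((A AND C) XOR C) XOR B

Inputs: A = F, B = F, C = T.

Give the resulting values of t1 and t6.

t1 = T, t6 = T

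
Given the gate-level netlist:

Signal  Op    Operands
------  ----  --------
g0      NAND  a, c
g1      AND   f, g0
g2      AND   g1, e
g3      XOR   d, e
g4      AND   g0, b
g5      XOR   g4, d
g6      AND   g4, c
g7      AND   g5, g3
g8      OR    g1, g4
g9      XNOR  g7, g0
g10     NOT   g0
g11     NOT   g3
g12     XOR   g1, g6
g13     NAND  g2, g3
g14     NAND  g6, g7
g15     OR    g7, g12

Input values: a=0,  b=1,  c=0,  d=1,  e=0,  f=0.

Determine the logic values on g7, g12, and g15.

g7 = 0; g12 = 0; g15 = 0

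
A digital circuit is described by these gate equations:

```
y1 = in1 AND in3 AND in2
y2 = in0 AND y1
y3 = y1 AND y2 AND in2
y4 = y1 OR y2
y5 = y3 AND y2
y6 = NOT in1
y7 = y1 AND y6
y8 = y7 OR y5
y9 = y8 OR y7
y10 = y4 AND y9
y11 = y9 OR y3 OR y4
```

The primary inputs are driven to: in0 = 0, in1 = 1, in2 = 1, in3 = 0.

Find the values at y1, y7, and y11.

y1 = 0  y7 = 0  y11 = 0

y1 = in1 AND in3 AND in2 = 1 AND 0 AND 1 = 0
y2 = in0 AND y1 = 0 AND 0 = 0
y3 = y1 AND y2 AND in2 = 0 AND 0 AND 1 = 0
y4 = y1 OR y2 = 0 OR 0 = 0
y5 = y3 AND y2 = 0 AND 0 = 0
y6 = NOT in1 = NOT 1 = 0
y7 = y1 AND y6 = 0 AND 0 = 0
y8 = y7 OR y5 = 0 OR 0 = 0
y9 = y8 OR y7 = 0 OR 0 = 0
y11 = y9 OR y3 OR y4 = 0 OR 0 OR 0 = 0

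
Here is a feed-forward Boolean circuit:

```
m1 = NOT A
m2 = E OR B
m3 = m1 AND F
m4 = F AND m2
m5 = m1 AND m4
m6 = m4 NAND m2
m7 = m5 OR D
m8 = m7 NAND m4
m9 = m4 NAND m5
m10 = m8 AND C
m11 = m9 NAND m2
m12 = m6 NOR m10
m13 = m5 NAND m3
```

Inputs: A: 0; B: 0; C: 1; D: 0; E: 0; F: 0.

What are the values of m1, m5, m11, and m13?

m1 = NOT A = NOT 0 = 1
m2 = E OR B = 0 OR 0 = 0
m3 = m1 AND F = 1 AND 0 = 0
m4 = F AND m2 = 0 AND 0 = 0
m5 = m1 AND m4 = 1 AND 0 = 0
m9 = m4 NAND m5 = 0 NAND 0 = 1
m11 = m9 NAND m2 = 1 NAND 0 = 1
m13 = m5 NAND m3 = 0 NAND 0 = 1

m1 = 1, m5 = 0, m11 = 1, m13 = 1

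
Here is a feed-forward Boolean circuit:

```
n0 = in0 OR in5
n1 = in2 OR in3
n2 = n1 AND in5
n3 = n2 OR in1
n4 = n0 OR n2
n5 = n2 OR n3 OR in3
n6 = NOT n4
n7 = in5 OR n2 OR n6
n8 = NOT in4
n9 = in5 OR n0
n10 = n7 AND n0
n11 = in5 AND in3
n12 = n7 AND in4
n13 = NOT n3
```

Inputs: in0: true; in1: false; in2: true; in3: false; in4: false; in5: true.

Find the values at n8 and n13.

n8 = true, n13 = false

n1 = in2 OR in3 = true OR false = true
n2 = n1 AND in5 = true AND true = true
n3 = n2 OR in1 = true OR false = true
n8 = NOT in4 = NOT false = true
n13 = NOT n3 = NOT true = false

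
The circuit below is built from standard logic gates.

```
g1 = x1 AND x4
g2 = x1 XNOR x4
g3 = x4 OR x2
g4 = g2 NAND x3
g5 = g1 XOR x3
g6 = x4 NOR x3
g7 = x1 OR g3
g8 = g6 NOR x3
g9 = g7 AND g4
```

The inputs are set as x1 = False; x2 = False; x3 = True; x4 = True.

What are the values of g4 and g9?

g2 = x1 XNOR x4 = False XNOR True = False
g3 = x4 OR x2 = True OR False = True
g4 = g2 NAND x3 = False NAND True = True
g7 = x1 OR g3 = False OR True = True
g9 = g7 AND g4 = True AND True = True

g4 = True; g9 = True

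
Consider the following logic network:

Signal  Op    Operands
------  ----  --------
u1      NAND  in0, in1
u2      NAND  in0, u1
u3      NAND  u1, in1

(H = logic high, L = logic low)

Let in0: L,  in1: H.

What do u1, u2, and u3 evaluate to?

u1 = H  u2 = H  u3 = L

u1 = in0 NAND in1 = L NAND H = H
u2 = in0 NAND u1 = L NAND H = H
u3 = u1 NAND in1 = H NAND H = L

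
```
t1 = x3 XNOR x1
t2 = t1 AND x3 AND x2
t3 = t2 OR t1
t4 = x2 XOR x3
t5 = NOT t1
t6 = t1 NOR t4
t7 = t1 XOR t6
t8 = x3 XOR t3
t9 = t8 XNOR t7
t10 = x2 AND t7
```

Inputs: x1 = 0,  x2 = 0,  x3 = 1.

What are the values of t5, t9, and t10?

t1 = x3 XNOR x1 = 1 XNOR 0 = 0
t2 = t1 AND x3 AND x2 = 0 AND 1 AND 0 = 0
t3 = t2 OR t1 = 0 OR 0 = 0
t4 = x2 XOR x3 = 0 XOR 1 = 1
t5 = NOT t1 = NOT 0 = 1
t6 = t1 NOR t4 = 0 NOR 1 = 0
t7 = t1 XOR t6 = 0 XOR 0 = 0
t8 = x3 XOR t3 = 1 XOR 0 = 1
t9 = t8 XNOR t7 = 1 XNOR 0 = 0
t10 = x2 AND t7 = 0 AND 0 = 0

t5 = 1, t9 = 0, t10 = 0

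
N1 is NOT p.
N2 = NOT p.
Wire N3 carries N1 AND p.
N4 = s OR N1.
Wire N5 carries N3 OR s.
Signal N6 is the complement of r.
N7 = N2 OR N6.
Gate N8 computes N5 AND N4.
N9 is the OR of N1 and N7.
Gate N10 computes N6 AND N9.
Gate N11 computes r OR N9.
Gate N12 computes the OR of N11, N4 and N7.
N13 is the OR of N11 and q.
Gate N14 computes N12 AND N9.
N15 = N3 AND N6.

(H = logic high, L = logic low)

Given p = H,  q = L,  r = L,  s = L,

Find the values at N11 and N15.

N1 = NOT p = NOT H = L
N2 = NOT p = NOT H = L
N3 = N1 AND p = L AND H = L
N6 = NOT r = NOT L = H
N7 = N2 OR N6 = L OR H = H
N9 = N1 OR N7 = L OR H = H
N11 = r OR N9 = L OR H = H
N15 = N3 AND N6 = L AND H = L

N11 = H, N15 = L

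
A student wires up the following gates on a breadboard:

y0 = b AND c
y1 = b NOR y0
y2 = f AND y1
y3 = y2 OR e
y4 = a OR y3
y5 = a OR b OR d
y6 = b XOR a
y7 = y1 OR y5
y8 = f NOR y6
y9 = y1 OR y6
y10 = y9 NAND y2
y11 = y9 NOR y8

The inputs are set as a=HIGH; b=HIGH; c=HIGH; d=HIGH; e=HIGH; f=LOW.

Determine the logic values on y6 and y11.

y0 = b AND c = HIGH AND HIGH = HIGH
y1 = b NOR y0 = HIGH NOR HIGH = LOW
y6 = b XOR a = HIGH XOR HIGH = LOW
y8 = f NOR y6 = LOW NOR LOW = HIGH
y9 = y1 OR y6 = LOW OR LOW = LOW
y11 = y9 NOR y8 = LOW NOR HIGH = LOW

y6 = LOW  y11 = LOW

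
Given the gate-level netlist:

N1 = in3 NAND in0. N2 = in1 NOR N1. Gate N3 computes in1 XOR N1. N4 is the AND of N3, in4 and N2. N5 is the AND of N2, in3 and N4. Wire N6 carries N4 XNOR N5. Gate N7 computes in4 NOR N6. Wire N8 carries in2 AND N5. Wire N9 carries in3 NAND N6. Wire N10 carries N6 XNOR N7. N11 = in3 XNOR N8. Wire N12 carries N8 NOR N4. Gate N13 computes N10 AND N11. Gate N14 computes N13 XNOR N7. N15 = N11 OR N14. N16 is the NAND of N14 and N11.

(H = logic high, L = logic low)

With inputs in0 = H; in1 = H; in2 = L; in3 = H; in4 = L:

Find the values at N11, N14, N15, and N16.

N11 = L, N14 = H, N15 = H, N16 = H

N1 = in3 NAND in0 = H NAND H = L
N2 = in1 NOR N1 = H NOR L = L
N3 = in1 XOR N1 = H XOR L = H
N4 = N3 AND in4 AND N2 = H AND L AND L = L
N5 = N2 AND in3 AND N4 = L AND H AND L = L
N6 = N4 XNOR N5 = L XNOR L = H
N7 = in4 NOR N6 = L NOR H = L
N8 = in2 AND N5 = L AND L = L
N10 = N6 XNOR N7 = H XNOR L = L
N11 = in3 XNOR N8 = H XNOR L = L
N13 = N10 AND N11 = L AND L = L
N14 = N13 XNOR N7 = L XNOR L = H
N15 = N11 OR N14 = L OR H = H
N16 = N14 NAND N11 = H NAND L = H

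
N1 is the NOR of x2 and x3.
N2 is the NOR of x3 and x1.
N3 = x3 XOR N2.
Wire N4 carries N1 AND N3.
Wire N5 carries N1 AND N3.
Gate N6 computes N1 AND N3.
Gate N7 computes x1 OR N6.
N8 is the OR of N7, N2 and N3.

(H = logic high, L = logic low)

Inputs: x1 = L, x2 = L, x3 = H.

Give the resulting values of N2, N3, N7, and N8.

N2 = L  N3 = H  N7 = L  N8 = H

N1 = x2 NOR x3 = L NOR H = L
N2 = x3 NOR x1 = H NOR L = L
N3 = x3 XOR N2 = H XOR L = H
N6 = N1 AND N3 = L AND H = L
N7 = x1 OR N6 = L OR L = L
N8 = N7 OR N2 OR N3 = L OR L OR H = H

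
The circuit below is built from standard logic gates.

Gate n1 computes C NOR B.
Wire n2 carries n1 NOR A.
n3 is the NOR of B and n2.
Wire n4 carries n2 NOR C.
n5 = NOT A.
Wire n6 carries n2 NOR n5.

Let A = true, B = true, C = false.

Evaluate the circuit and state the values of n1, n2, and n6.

n1 = false, n2 = false, n6 = true

n1 = C NOR B = false NOR true = false
n2 = n1 NOR A = false NOR true = false
n5 = NOT A = NOT true = false
n6 = n2 NOR n5 = false NOR false = true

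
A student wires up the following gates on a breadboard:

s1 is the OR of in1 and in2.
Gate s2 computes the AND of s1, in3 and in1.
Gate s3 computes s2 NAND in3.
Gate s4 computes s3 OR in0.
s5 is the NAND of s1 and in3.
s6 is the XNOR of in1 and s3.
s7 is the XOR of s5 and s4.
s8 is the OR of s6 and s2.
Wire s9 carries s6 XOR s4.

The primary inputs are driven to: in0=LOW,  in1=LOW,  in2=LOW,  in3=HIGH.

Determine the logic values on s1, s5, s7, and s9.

s1 = in1 OR in2 = LOW OR LOW = LOW
s2 = s1 AND in3 AND in1 = LOW AND HIGH AND LOW = LOW
s3 = s2 NAND in3 = LOW NAND HIGH = HIGH
s4 = s3 OR in0 = HIGH OR LOW = HIGH
s5 = s1 NAND in3 = LOW NAND HIGH = HIGH
s6 = in1 XNOR s3 = LOW XNOR HIGH = LOW
s7 = s5 XOR s4 = HIGH XOR HIGH = LOW
s9 = s6 XOR s4 = LOW XOR HIGH = HIGH

s1 = LOW  s5 = HIGH  s7 = LOW  s9 = HIGH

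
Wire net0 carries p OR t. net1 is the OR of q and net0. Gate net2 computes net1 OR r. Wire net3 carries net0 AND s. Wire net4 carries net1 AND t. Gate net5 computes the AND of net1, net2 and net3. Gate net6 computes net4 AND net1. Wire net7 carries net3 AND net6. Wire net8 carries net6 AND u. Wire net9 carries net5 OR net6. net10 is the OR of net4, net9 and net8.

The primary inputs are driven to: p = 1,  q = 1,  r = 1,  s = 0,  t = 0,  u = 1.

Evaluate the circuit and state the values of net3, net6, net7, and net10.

net3 = 0, net6 = 0, net7 = 0, net10 = 0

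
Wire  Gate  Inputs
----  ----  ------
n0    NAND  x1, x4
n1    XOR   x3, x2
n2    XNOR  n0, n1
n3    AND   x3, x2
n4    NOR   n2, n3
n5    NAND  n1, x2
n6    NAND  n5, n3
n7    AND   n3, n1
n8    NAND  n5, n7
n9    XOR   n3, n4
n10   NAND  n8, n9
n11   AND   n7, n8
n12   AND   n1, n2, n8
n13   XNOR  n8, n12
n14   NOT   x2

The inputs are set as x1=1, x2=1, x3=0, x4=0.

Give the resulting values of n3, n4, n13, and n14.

n3 = 0, n4 = 0, n13 = 1, n14 = 0

n0 = x1 NAND x4 = 1 NAND 0 = 1
n1 = x3 XOR x2 = 0 XOR 1 = 1
n2 = n0 XNOR n1 = 1 XNOR 1 = 1
n3 = x3 AND x2 = 0 AND 1 = 0
n4 = n2 NOR n3 = 1 NOR 0 = 0
n5 = n1 NAND x2 = 1 NAND 1 = 0
n7 = n3 AND n1 = 0 AND 1 = 0
n8 = n5 NAND n7 = 0 NAND 0 = 1
n12 = n1 AND n2 AND n8 = 1 AND 1 AND 1 = 1
n13 = n8 XNOR n12 = 1 XNOR 1 = 1
n14 = NOT x2 = NOT 1 = 0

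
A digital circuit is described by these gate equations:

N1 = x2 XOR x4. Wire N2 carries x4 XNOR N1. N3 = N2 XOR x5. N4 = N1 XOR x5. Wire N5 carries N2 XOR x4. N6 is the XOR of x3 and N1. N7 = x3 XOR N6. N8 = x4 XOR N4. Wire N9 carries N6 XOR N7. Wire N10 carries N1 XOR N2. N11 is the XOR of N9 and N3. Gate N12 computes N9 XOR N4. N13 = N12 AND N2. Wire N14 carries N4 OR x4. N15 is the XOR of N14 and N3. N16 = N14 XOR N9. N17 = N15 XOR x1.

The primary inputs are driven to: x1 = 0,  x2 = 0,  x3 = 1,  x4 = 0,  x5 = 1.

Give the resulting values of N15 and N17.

N1 = x2 XOR x4 = 0 XOR 0 = 0
N2 = x4 XNOR N1 = 0 XNOR 0 = 1
N3 = N2 XOR x5 = 1 XOR 1 = 0
N4 = N1 XOR x5 = 0 XOR 1 = 1
N14 = N4 OR x4 = 1 OR 0 = 1
N15 = N14 XOR N3 = 1 XOR 0 = 1
N17 = N15 XOR x1 = 1 XOR 0 = 1

N15 = 1; N17 = 1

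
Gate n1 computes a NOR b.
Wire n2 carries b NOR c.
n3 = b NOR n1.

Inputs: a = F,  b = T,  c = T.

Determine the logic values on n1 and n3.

n1 = a NOR b = F NOR T = F
n3 = b NOR n1 = T NOR F = F

n1 = F, n3 = F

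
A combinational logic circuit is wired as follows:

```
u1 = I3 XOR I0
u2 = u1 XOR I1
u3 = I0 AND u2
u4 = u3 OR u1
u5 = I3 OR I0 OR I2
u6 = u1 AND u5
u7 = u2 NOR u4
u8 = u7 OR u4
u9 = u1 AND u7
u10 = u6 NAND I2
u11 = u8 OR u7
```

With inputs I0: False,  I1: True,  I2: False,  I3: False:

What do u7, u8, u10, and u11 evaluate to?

u7 = False; u8 = False; u10 = True; u11 = False

u1 = I3 XOR I0 = False XOR False = False
u2 = u1 XOR I1 = False XOR True = True
u3 = I0 AND u2 = False AND True = False
u4 = u3 OR u1 = False OR False = False
u5 = I3 OR I0 OR I2 = False OR False OR False = False
u6 = u1 AND u5 = False AND False = False
u7 = u2 NOR u4 = True NOR False = False
u8 = u7 OR u4 = False OR False = False
u10 = u6 NAND I2 = False NAND False = True
u11 = u8 OR u7 = False OR False = False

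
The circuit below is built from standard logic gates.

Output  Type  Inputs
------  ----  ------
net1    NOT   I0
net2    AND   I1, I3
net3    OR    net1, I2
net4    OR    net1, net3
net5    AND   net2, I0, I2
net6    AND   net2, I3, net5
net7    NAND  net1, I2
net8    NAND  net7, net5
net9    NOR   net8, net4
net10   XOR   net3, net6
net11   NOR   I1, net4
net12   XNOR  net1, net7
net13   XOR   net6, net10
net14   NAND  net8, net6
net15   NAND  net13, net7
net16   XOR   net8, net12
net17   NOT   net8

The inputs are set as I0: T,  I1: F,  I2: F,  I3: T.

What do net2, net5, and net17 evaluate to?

net2 = F  net5 = F  net17 = F

net1 = NOT I0 = NOT T = F
net2 = I1 AND I3 = F AND T = F
net5 = net2 AND I0 AND I2 = F AND T AND F = F
net7 = net1 NAND I2 = F NAND F = T
net8 = net7 NAND net5 = T NAND F = T
net17 = NOT net8 = NOT T = F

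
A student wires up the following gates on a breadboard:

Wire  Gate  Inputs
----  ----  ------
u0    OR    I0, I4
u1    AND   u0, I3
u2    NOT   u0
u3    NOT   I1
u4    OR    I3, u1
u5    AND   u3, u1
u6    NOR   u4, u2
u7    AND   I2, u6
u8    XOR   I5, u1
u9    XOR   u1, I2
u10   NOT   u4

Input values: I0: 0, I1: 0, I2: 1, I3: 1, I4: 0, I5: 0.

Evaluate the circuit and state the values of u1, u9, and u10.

u0 = I0 OR I4 = 0 OR 0 = 0
u1 = u0 AND I3 = 0 AND 1 = 0
u4 = I3 OR u1 = 1 OR 0 = 1
u9 = u1 XOR I2 = 0 XOR 1 = 1
u10 = NOT u4 = NOT 1 = 0

u1 = 0; u9 = 1; u10 = 0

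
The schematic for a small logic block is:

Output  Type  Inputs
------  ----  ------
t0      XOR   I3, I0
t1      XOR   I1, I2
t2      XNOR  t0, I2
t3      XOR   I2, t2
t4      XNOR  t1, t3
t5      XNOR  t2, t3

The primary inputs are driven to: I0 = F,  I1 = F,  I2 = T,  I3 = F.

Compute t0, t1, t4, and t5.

t0 = F  t1 = T  t4 = T  t5 = F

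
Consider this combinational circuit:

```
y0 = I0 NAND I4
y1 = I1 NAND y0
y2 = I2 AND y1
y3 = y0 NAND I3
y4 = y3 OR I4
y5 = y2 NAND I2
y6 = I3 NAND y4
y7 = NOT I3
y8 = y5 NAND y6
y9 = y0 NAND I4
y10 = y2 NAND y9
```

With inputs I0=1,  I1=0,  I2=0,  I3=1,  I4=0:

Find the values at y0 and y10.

y0 = 1, y10 = 1

y0 = I0 NAND I4 = 1 NAND 0 = 1
y1 = I1 NAND y0 = 0 NAND 1 = 1
y2 = I2 AND y1 = 0 AND 1 = 0
y9 = y0 NAND I4 = 1 NAND 0 = 1
y10 = y2 NAND y9 = 0 NAND 1 = 1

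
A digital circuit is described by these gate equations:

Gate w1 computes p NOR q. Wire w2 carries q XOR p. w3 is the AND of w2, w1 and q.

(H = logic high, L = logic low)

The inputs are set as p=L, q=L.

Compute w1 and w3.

w1 = p NOR q = L NOR L = H
w2 = q XOR p = L XOR L = L
w3 = w2 AND w1 AND q = L AND H AND L = L

w1 = H, w3 = L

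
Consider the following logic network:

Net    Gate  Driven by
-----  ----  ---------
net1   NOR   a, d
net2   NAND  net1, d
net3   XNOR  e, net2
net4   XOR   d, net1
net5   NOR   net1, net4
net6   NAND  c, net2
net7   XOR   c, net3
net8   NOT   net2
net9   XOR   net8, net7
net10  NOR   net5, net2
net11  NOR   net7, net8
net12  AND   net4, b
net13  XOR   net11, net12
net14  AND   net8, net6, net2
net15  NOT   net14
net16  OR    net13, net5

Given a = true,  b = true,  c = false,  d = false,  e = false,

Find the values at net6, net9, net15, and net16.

net6 = true, net9 = false, net15 = true, net16 = true

net1 = a NOR d = true NOR false = false
net2 = net1 NAND d = false NAND false = true
net3 = e XNOR net2 = false XNOR true = false
net4 = d XOR net1 = false XOR false = false
net5 = net1 NOR net4 = false NOR false = true
net6 = c NAND net2 = false NAND true = true
net7 = c XOR net3 = false XOR false = false
net8 = NOT net2 = NOT true = false
net9 = net8 XOR net7 = false XOR false = false
net11 = net7 NOR net8 = false NOR false = true
net12 = net4 AND b = false AND true = false
net13 = net11 XOR net12 = true XOR false = true
net14 = net8 AND net6 AND net2 = false AND true AND true = false
net15 = NOT net14 = NOT false = true
net16 = net13 OR net5 = true OR true = true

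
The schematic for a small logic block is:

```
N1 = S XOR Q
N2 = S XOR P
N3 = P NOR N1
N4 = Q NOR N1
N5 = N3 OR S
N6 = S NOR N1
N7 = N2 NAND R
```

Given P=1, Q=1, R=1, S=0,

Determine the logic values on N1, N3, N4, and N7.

N1 = 1, N3 = 0, N4 = 0, N7 = 0

N1 = S XOR Q = 0 XOR 1 = 1
N2 = S XOR P = 0 XOR 1 = 1
N3 = P NOR N1 = 1 NOR 1 = 0
N4 = Q NOR N1 = 1 NOR 1 = 0
N7 = N2 NAND R = 1 NAND 1 = 0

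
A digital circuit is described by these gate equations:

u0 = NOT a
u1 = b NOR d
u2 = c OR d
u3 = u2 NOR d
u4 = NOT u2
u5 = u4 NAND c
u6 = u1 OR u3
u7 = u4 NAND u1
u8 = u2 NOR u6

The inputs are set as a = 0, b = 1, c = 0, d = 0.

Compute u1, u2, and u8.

u1 = 0, u2 = 0, u8 = 0

u1 = b NOR d = 1 NOR 0 = 0
u2 = c OR d = 0 OR 0 = 0
u3 = u2 NOR d = 0 NOR 0 = 1
u6 = u1 OR u3 = 0 OR 1 = 1
u8 = u2 NOR u6 = 0 NOR 1 = 0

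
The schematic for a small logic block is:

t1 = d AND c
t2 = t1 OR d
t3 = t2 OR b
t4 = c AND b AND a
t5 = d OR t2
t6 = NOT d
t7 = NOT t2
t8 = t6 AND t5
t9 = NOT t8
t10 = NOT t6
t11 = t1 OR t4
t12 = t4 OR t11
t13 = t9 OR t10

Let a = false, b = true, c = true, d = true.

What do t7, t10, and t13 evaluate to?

t1 = d AND c = true AND true = true
t2 = t1 OR d = true OR true = true
t5 = d OR t2 = true OR true = true
t6 = NOT d = NOT true = false
t7 = NOT t2 = NOT true = false
t8 = t6 AND t5 = false AND true = false
t9 = NOT t8 = NOT false = true
t10 = NOT t6 = NOT false = true
t13 = t9 OR t10 = true OR true = true

t7 = false, t10 = true, t13 = true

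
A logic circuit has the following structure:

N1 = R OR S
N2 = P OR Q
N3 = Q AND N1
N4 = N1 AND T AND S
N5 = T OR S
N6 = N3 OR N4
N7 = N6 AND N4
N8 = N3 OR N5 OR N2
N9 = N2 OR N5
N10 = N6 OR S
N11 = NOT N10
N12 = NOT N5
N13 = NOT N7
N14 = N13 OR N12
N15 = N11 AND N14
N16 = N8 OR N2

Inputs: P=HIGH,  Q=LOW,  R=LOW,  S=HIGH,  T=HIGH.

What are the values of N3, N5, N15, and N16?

N3 = LOW; N5 = HIGH; N15 = LOW; N16 = HIGH

N1 = R OR S = LOW OR HIGH = HIGH
N2 = P OR Q = HIGH OR LOW = HIGH
N3 = Q AND N1 = LOW AND HIGH = LOW
N4 = N1 AND T AND S = HIGH AND HIGH AND HIGH = HIGH
N5 = T OR S = HIGH OR HIGH = HIGH
N6 = N3 OR N4 = LOW OR HIGH = HIGH
N7 = N6 AND N4 = HIGH AND HIGH = HIGH
N8 = N3 OR N5 OR N2 = LOW OR HIGH OR HIGH = HIGH
N10 = N6 OR S = HIGH OR HIGH = HIGH
N11 = NOT N10 = NOT HIGH = LOW
N12 = NOT N5 = NOT HIGH = LOW
N13 = NOT N7 = NOT HIGH = LOW
N14 = N13 OR N12 = LOW OR LOW = LOW
N15 = N11 AND N14 = LOW AND LOW = LOW
N16 = N8 OR N2 = HIGH OR HIGH = HIGH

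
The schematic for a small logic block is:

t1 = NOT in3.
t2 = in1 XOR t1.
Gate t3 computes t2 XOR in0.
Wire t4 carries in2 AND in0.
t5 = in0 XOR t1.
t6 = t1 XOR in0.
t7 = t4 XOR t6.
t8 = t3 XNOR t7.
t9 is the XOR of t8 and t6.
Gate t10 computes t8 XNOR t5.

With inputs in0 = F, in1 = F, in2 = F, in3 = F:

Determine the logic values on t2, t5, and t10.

t2 = T  t5 = T  t10 = T

t1 = NOT in3 = NOT F = T
t2 = in1 XOR t1 = F XOR T = T
t3 = t2 XOR in0 = T XOR F = T
t4 = in2 AND in0 = F AND F = F
t5 = in0 XOR t1 = F XOR T = T
t6 = t1 XOR in0 = T XOR F = T
t7 = t4 XOR t6 = F XOR T = T
t8 = t3 XNOR t7 = T XNOR T = T
t10 = t8 XNOR t5 = T XNOR T = T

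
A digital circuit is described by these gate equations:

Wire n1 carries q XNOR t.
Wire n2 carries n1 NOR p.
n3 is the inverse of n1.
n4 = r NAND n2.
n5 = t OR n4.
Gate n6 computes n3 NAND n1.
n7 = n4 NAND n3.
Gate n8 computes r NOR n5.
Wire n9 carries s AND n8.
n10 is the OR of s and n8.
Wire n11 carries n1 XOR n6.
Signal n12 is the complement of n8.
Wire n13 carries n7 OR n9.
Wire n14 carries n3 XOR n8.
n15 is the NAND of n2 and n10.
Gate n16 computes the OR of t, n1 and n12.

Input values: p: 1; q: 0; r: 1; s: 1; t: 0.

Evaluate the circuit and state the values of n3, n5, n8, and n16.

n3 = 0, n5 = 1, n8 = 0, n16 = 1

n1 = q XNOR t = 0 XNOR 0 = 1
n2 = n1 NOR p = 1 NOR 1 = 0
n3 = NOT n1 = NOT 1 = 0
n4 = r NAND n2 = 1 NAND 0 = 1
n5 = t OR n4 = 0 OR 1 = 1
n8 = r NOR n5 = 1 NOR 1 = 0
n12 = NOT n8 = NOT 0 = 1
n16 = t OR n1 OR n12 = 0 OR 1 OR 1 = 1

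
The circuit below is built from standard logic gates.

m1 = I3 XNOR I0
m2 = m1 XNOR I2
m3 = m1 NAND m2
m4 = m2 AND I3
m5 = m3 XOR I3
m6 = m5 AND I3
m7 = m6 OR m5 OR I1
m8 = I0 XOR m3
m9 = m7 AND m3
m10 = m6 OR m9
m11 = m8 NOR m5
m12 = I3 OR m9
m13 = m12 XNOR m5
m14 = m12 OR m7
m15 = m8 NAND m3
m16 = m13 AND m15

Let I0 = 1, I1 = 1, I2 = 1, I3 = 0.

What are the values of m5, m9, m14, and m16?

m5 = 1, m9 = 1, m14 = 1, m16 = 1

m1 = I3 XNOR I0 = 0 XNOR 1 = 0
m2 = m1 XNOR I2 = 0 XNOR 1 = 0
m3 = m1 NAND m2 = 0 NAND 0 = 1
m5 = m3 XOR I3 = 1 XOR 0 = 1
m6 = m5 AND I3 = 1 AND 0 = 0
m7 = m6 OR m5 OR I1 = 0 OR 1 OR 1 = 1
m8 = I0 XOR m3 = 1 XOR 1 = 0
m9 = m7 AND m3 = 1 AND 1 = 1
m12 = I3 OR m9 = 0 OR 1 = 1
m13 = m12 XNOR m5 = 1 XNOR 1 = 1
m14 = m12 OR m7 = 1 OR 1 = 1
m15 = m8 NAND m3 = 0 NAND 1 = 1
m16 = m13 AND m15 = 1 AND 1 = 1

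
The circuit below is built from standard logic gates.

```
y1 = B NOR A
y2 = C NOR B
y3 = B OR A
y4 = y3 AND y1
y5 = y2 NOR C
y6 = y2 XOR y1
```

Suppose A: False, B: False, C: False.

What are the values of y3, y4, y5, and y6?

y3 = False, y4 = False, y5 = False, y6 = False

y1 = B NOR A = False NOR False = True
y2 = C NOR B = False NOR False = True
y3 = B OR A = False OR False = False
y4 = y3 AND y1 = False AND True = False
y5 = y2 NOR C = True NOR False = False
y6 = y2 XOR y1 = True XOR True = False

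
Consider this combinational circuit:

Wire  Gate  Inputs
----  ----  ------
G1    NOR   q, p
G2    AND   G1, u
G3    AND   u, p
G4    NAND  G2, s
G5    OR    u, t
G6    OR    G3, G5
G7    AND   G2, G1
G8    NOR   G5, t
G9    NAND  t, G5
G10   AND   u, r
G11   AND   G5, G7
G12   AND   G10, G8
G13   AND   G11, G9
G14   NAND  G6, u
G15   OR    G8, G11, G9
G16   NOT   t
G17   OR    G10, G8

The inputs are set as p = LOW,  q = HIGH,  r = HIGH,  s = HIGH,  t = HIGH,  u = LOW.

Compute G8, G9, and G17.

G5 = u OR t = LOW OR HIGH = HIGH
G8 = G5 NOR t = HIGH NOR HIGH = LOW
G9 = t NAND G5 = HIGH NAND HIGH = LOW
G10 = u AND r = LOW AND HIGH = LOW
G17 = G10 OR G8 = LOW OR LOW = LOW

G8 = LOW, G9 = LOW, G17 = LOW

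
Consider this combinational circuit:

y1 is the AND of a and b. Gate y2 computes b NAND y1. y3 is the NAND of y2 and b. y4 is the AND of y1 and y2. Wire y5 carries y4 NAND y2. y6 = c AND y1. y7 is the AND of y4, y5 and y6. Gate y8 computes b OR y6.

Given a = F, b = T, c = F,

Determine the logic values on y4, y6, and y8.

y1 = a AND b = F AND T = F
y2 = b NAND y1 = T NAND F = T
y4 = y1 AND y2 = F AND T = F
y6 = c AND y1 = F AND F = F
y8 = b OR y6 = T OR F = T

y4 = F, y6 = F, y8 = T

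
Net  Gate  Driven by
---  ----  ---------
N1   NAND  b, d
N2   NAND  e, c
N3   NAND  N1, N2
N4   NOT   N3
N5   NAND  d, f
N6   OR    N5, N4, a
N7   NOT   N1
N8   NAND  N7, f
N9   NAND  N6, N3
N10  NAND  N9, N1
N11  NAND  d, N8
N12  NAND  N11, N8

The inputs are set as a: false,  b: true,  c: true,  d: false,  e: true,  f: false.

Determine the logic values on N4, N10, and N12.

N4 = false; N10 = true; N12 = false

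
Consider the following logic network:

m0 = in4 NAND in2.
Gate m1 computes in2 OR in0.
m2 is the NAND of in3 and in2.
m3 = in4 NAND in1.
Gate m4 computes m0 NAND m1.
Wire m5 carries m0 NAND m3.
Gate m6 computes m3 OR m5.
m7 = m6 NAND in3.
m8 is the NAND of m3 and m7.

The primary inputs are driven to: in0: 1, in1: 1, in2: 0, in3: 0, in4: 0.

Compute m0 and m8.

m0 = in4 NAND in2 = 0 NAND 0 = 1
m3 = in4 NAND in1 = 0 NAND 1 = 1
m5 = m0 NAND m3 = 1 NAND 1 = 0
m6 = m3 OR m5 = 1 OR 0 = 1
m7 = m6 NAND in3 = 1 NAND 0 = 1
m8 = m3 NAND m7 = 1 NAND 1 = 0

m0 = 1, m8 = 0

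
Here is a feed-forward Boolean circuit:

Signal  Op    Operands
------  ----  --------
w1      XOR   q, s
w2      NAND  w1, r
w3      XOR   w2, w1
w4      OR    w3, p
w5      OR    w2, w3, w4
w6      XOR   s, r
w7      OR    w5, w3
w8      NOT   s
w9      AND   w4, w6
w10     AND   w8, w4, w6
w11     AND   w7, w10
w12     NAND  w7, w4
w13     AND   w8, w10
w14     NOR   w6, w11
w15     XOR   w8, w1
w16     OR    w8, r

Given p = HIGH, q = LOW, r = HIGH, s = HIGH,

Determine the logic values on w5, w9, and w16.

w5 = HIGH; w9 = LOW; w16 = HIGH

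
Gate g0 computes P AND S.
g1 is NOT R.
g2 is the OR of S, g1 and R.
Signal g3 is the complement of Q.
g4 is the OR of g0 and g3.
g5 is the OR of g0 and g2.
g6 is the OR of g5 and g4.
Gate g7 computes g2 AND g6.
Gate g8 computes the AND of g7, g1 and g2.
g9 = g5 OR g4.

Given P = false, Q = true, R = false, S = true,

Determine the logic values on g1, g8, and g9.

g0 = P AND S = false AND true = false
g1 = NOT R = NOT false = true
g2 = S OR g1 OR R = true OR true OR false = true
g3 = NOT Q = NOT true = false
g4 = g0 OR g3 = false OR false = false
g5 = g0 OR g2 = false OR true = true
g6 = g5 OR g4 = true OR false = true
g7 = g2 AND g6 = true AND true = true
g8 = g7 AND g1 AND g2 = true AND true AND true = true
g9 = g5 OR g4 = true OR false = true

g1 = true, g8 = true, g9 = true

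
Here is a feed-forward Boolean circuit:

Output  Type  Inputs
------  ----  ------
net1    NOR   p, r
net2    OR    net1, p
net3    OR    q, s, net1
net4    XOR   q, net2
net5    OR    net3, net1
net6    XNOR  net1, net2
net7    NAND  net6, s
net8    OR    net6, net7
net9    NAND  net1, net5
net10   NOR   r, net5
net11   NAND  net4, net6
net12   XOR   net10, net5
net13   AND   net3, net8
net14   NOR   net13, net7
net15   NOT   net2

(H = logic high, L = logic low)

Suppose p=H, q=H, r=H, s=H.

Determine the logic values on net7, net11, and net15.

net1 = p NOR r = H NOR H = L
net2 = net1 OR p = L OR H = H
net4 = q XOR net2 = H XOR H = L
net6 = net1 XNOR net2 = L XNOR H = L
net7 = net6 NAND s = L NAND H = H
net11 = net4 NAND net6 = L NAND L = H
net15 = NOT net2 = NOT H = L

net7 = H  net11 = H  net15 = L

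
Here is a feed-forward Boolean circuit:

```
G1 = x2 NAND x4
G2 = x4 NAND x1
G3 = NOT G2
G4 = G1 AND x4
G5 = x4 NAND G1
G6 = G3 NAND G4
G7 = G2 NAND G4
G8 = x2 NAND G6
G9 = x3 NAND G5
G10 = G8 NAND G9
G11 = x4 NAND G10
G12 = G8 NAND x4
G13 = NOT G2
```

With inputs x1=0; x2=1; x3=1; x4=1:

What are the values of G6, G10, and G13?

G6 = 1; G10 = 1; G13 = 0

G1 = x2 NAND x4 = 1 NAND 1 = 0
G2 = x4 NAND x1 = 1 NAND 0 = 1
G3 = NOT G2 = NOT 1 = 0
G4 = G1 AND x4 = 0 AND 1 = 0
G5 = x4 NAND G1 = 1 NAND 0 = 1
G6 = G3 NAND G4 = 0 NAND 0 = 1
G8 = x2 NAND G6 = 1 NAND 1 = 0
G9 = x3 NAND G5 = 1 NAND 1 = 0
G10 = G8 NAND G9 = 0 NAND 0 = 1
G13 = NOT G2 = NOT 1 = 0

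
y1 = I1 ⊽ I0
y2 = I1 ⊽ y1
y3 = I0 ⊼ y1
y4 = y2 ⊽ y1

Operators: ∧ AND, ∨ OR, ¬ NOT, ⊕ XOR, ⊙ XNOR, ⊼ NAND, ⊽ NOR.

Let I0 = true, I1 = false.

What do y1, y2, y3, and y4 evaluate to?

y1 = I1 NOR I0 = false NOR true = false
y2 = I1 NOR y1 = false NOR false = true
y3 = I0 NAND y1 = true NAND false = true
y4 = y2 NOR y1 = true NOR false = false

y1 = false; y2 = true; y3 = true; y4 = false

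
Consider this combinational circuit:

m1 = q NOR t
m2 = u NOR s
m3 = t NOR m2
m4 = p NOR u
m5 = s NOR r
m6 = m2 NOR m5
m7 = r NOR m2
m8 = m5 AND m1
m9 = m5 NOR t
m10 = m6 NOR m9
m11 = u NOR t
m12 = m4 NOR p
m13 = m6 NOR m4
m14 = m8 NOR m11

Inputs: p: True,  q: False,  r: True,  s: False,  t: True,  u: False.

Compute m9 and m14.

m1 = q NOR t = False NOR True = False
m5 = s NOR r = False NOR True = False
m8 = m5 AND m1 = False AND False = False
m9 = m5 NOR t = False NOR True = False
m11 = u NOR t = False NOR True = False
m14 = m8 NOR m11 = False NOR False = True

m9 = False; m14 = True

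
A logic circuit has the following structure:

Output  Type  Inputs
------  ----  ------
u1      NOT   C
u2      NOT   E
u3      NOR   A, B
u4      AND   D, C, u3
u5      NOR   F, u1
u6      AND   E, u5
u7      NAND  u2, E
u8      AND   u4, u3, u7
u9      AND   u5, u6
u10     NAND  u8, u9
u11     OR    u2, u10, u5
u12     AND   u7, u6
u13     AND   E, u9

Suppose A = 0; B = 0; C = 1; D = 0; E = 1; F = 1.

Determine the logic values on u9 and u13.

u9 = 0  u13 = 0

u1 = NOT C = NOT 1 = 0
u5 = F NOR u1 = 1 NOR 0 = 0
u6 = E AND u5 = 1 AND 0 = 0
u9 = u5 AND u6 = 0 AND 0 = 0
u13 = E AND u9 = 1 AND 0 = 0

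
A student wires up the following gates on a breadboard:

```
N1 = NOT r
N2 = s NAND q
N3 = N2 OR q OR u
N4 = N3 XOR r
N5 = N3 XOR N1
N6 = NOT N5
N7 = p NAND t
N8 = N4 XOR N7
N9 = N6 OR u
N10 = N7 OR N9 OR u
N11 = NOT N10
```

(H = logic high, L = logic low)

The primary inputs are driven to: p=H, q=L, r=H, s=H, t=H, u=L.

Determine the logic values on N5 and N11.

N5 = H  N11 = H

N1 = NOT r = NOT H = L
N2 = s NAND q = H NAND L = H
N3 = N2 OR q OR u = H OR L OR L = H
N5 = N3 XOR N1 = H XOR L = H
N6 = NOT N5 = NOT H = L
N7 = p NAND t = H NAND H = L
N9 = N6 OR u = L OR L = L
N10 = N7 OR N9 OR u = L OR L OR L = L
N11 = NOT N10 = NOT L = H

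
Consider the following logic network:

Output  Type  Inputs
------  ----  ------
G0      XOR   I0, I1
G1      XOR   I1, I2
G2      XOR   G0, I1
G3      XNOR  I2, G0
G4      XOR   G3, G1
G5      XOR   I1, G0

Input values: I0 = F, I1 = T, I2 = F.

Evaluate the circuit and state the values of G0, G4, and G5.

G0 = I0 XOR I1 = F XOR T = T
G1 = I1 XOR I2 = T XOR F = T
G3 = I2 XNOR G0 = F XNOR T = F
G4 = G3 XOR G1 = F XOR T = T
G5 = I1 XOR G0 = T XOR T = F

G0 = T; G4 = T; G5 = F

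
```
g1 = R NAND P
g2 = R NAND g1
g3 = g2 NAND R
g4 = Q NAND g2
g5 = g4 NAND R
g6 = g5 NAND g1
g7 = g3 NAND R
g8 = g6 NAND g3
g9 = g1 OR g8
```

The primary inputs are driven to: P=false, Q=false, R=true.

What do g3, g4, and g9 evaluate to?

g1 = R NAND P = true NAND false = true
g2 = R NAND g1 = true NAND true = false
g3 = g2 NAND R = false NAND true = true
g4 = Q NAND g2 = false NAND false = true
g5 = g4 NAND R = true NAND true = false
g6 = g5 NAND g1 = false NAND true = true
g8 = g6 NAND g3 = true NAND true = false
g9 = g1 OR g8 = true OR false = true

g3 = true  g4 = true  g9 = true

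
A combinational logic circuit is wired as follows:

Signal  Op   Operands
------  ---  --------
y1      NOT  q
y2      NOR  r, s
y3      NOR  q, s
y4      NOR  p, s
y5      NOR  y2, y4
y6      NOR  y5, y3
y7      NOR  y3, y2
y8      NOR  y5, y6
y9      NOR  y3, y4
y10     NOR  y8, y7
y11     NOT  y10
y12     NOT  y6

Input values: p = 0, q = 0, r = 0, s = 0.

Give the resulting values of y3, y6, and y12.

y3 = 1  y6 = 0  y12 = 1

y2 = r NOR s = 0 NOR 0 = 1
y3 = q NOR s = 0 NOR 0 = 1
y4 = p NOR s = 0 NOR 0 = 1
y5 = y2 NOR y4 = 1 NOR 1 = 0
y6 = y5 NOR y3 = 0 NOR 1 = 0
y12 = NOT y6 = NOT 0 = 1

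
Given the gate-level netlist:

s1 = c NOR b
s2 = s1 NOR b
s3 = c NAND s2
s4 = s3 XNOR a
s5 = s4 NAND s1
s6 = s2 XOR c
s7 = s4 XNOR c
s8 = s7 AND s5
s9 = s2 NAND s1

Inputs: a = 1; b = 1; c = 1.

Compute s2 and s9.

s1 = c NOR b = 1 NOR 1 = 0
s2 = s1 NOR b = 0 NOR 1 = 0
s9 = s2 NAND s1 = 0 NAND 0 = 1

s2 = 0  s9 = 1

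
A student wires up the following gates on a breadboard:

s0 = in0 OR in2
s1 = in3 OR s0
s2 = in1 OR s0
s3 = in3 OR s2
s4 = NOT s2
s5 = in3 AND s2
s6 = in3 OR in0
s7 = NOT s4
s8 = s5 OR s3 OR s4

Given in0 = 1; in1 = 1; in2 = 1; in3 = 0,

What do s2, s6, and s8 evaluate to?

s2 = 1, s6 = 1, s8 = 1

s0 = in0 OR in2 = 1 OR 1 = 1
s2 = in1 OR s0 = 1 OR 1 = 1
s3 = in3 OR s2 = 0 OR 1 = 1
s4 = NOT s2 = NOT 1 = 0
s5 = in3 AND s2 = 0 AND 1 = 0
s6 = in3 OR in0 = 0 OR 1 = 1
s8 = s5 OR s3 OR s4 = 0 OR 1 OR 0 = 1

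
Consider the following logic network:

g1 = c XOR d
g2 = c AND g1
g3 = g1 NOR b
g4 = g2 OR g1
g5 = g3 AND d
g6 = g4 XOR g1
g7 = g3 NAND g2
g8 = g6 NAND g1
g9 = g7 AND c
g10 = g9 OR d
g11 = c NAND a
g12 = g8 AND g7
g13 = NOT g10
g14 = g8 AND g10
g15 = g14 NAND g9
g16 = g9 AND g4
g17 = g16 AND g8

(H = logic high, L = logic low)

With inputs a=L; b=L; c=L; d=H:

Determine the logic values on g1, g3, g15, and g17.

g1 = H, g3 = L, g15 = H, g17 = L

g1 = c XOR d = L XOR H = H
g2 = c AND g1 = L AND H = L
g3 = g1 NOR b = H NOR L = L
g4 = g2 OR g1 = L OR H = H
g6 = g4 XOR g1 = H XOR H = L
g7 = g3 NAND g2 = L NAND L = H
g8 = g6 NAND g1 = L NAND H = H
g9 = g7 AND c = H AND L = L
g10 = g9 OR d = L OR H = H
g14 = g8 AND g10 = H AND H = H
g15 = g14 NAND g9 = H NAND L = H
g16 = g9 AND g4 = L AND H = L
g17 = g16 AND g8 = L AND H = L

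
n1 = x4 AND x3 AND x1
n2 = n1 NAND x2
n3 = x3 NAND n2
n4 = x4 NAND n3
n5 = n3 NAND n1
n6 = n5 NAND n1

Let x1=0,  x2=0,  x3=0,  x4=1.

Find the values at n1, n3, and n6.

n1 = 0  n3 = 1  n6 = 1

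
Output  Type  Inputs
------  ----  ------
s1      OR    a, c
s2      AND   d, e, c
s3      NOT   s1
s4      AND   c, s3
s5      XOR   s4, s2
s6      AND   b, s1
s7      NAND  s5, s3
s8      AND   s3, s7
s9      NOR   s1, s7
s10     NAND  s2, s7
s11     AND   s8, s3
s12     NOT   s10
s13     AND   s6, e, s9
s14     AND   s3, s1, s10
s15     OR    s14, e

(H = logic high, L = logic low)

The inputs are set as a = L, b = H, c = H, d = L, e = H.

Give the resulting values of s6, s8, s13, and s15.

s1 = a OR c = L OR H = H
s2 = d AND e AND c = L AND H AND H = L
s3 = NOT s1 = NOT H = L
s4 = c AND s3 = H AND L = L
s5 = s4 XOR s2 = L XOR L = L
s6 = b AND s1 = H AND H = H
s7 = s5 NAND s3 = L NAND L = H
s8 = s3 AND s7 = L AND H = L
s9 = s1 NOR s7 = H NOR H = L
s10 = s2 NAND s7 = L NAND H = H
s13 = s6 AND e AND s9 = H AND H AND L = L
s14 = s3 AND s1 AND s10 = L AND H AND H = L
s15 = s14 OR e = L OR H = H

s6 = H; s8 = L; s13 = L; s15 = H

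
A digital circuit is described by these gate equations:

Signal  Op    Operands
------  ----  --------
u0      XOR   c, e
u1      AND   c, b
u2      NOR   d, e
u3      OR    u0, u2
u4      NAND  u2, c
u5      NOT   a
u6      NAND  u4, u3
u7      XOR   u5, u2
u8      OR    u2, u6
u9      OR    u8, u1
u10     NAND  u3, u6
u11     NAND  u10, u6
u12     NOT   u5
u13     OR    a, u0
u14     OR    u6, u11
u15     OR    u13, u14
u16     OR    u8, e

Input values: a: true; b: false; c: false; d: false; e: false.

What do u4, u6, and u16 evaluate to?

u0 = c XOR e = false XOR false = false
u2 = d NOR e = false NOR false = true
u3 = u0 OR u2 = false OR true = true
u4 = u2 NAND c = true NAND false = true
u6 = u4 NAND u3 = true NAND true = false
u8 = u2 OR u6 = true OR false = true
u16 = u8 OR e = true OR false = true

u4 = true  u6 = false  u16 = true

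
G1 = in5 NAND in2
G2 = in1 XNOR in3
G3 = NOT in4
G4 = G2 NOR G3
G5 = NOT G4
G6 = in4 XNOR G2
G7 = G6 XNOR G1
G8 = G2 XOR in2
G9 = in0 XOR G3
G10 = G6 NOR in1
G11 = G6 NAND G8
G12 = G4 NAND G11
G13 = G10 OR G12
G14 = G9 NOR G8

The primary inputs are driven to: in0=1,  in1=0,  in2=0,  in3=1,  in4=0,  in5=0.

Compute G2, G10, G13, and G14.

G2 = in1 XNOR in3 = 0 XNOR 1 = 0
G3 = NOT in4 = NOT 0 = 1
G4 = G2 NOR G3 = 0 NOR 1 = 0
G6 = in4 XNOR G2 = 0 XNOR 0 = 1
G8 = G2 XOR in2 = 0 XOR 0 = 0
G9 = in0 XOR G3 = 1 XOR 1 = 0
G10 = G6 NOR in1 = 1 NOR 0 = 0
G11 = G6 NAND G8 = 1 NAND 0 = 1
G12 = G4 NAND G11 = 0 NAND 1 = 1
G13 = G10 OR G12 = 0 OR 1 = 1
G14 = G9 NOR G8 = 0 NOR 0 = 1

G2 = 0  G10 = 0  G13 = 1  G14 = 1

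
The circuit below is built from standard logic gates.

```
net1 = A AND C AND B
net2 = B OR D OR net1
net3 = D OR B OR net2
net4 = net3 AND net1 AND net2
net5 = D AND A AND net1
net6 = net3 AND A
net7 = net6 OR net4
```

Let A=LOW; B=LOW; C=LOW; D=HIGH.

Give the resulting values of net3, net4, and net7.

net1 = A AND C AND B = LOW AND LOW AND LOW = LOW
net2 = B OR D OR net1 = LOW OR HIGH OR LOW = HIGH
net3 = D OR B OR net2 = HIGH OR LOW OR HIGH = HIGH
net4 = net3 AND net1 AND net2 = HIGH AND LOW AND HIGH = LOW
net6 = net3 AND A = HIGH AND LOW = LOW
net7 = net6 OR net4 = LOW OR LOW = LOW

net3 = HIGH; net4 = LOW; net7 = LOW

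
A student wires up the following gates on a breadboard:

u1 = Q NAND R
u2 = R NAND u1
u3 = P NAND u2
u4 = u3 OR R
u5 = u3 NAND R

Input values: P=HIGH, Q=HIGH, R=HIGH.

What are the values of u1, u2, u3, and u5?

u1 = LOW, u2 = HIGH, u3 = LOW, u5 = HIGH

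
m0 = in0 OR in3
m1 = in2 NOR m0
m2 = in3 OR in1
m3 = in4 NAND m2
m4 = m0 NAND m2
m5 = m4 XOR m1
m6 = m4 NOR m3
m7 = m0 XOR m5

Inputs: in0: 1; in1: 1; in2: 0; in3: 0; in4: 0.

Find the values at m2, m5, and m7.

m2 = 1, m5 = 0, m7 = 1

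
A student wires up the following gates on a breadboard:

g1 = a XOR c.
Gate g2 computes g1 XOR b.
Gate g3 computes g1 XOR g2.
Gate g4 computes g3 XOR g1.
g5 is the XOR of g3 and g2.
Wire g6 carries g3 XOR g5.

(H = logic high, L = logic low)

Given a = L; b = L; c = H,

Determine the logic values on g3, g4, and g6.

g1 = a XOR c = L XOR H = H
g2 = g1 XOR b = H XOR L = H
g3 = g1 XOR g2 = H XOR H = L
g4 = g3 XOR g1 = L XOR H = H
g5 = g3 XOR g2 = L XOR H = H
g6 = g3 XOR g5 = L XOR H = H

g3 = L, g4 = H, g6 = H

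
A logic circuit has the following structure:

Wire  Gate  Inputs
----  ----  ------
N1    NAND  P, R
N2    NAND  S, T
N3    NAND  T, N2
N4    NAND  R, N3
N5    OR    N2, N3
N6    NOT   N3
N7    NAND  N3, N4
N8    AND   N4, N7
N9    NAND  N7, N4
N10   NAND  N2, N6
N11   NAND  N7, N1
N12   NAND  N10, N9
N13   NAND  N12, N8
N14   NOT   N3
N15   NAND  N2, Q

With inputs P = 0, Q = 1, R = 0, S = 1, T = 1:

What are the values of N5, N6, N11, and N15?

N1 = P NAND R = 0 NAND 0 = 1
N2 = S NAND T = 1 NAND 1 = 0
N3 = T NAND N2 = 1 NAND 0 = 1
N4 = R NAND N3 = 0 NAND 1 = 1
N5 = N2 OR N3 = 0 OR 1 = 1
N6 = NOT N3 = NOT 1 = 0
N7 = N3 NAND N4 = 1 NAND 1 = 0
N11 = N7 NAND N1 = 0 NAND 1 = 1
N15 = N2 NAND Q = 0 NAND 1 = 1

N5 = 1; N6 = 0; N11 = 1; N15 = 1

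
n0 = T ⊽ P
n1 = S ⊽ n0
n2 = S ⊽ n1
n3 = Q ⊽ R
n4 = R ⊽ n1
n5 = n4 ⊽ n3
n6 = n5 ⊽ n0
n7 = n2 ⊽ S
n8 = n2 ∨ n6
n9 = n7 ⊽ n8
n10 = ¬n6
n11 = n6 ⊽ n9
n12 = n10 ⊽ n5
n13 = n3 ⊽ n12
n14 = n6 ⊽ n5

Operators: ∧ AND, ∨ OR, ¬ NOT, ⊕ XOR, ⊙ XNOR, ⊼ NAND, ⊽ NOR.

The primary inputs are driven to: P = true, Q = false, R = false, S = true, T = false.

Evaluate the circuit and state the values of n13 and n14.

n0 = T NOR P = false NOR true = false
n1 = S NOR n0 = true NOR false = false
n3 = Q NOR R = false NOR false = true
n4 = R NOR n1 = false NOR false = true
n5 = n4 NOR n3 = true NOR true = false
n6 = n5 NOR n0 = false NOR false = true
n10 = NOT n6 = NOT true = false
n12 = n10 NOR n5 = false NOR false = true
n13 = n3 NOR n12 = true NOR true = false
n14 = n6 NOR n5 = true NOR false = false

n13 = false  n14 = false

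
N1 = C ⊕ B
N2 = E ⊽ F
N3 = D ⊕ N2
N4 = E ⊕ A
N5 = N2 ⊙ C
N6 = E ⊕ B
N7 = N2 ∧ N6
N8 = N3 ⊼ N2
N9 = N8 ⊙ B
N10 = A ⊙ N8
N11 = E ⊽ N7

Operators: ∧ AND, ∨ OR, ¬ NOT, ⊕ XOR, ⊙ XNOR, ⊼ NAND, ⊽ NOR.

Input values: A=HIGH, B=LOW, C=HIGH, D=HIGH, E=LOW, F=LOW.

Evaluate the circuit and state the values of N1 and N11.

N1 = HIGH, N11 = HIGH

N1 = C XOR B = HIGH XOR LOW = HIGH
N2 = E NOR F = LOW NOR LOW = HIGH
N6 = E XOR B = LOW XOR LOW = LOW
N7 = N2 AND N6 = HIGH AND LOW = LOW
N11 = E NOR N7 = LOW NOR LOW = HIGH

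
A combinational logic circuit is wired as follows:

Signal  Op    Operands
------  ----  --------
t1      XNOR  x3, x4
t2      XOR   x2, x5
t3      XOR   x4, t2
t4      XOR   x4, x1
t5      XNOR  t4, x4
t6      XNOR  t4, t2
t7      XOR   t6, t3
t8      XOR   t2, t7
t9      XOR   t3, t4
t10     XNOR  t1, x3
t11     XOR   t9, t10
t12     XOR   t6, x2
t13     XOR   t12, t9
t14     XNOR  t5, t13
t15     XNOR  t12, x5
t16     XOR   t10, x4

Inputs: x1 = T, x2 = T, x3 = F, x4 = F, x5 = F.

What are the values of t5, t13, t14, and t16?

t5 = F, t13 = F, t14 = T, t16 = F

t1 = x3 XNOR x4 = F XNOR F = T
t2 = x2 XOR x5 = T XOR F = T
t3 = x4 XOR t2 = F XOR T = T
t4 = x4 XOR x1 = F XOR T = T
t5 = t4 XNOR x4 = T XNOR F = F
t6 = t4 XNOR t2 = T XNOR T = T
t9 = t3 XOR t4 = T XOR T = F
t10 = t1 XNOR x3 = T XNOR F = F
t12 = t6 XOR x2 = T XOR T = F
t13 = t12 XOR t9 = F XOR F = F
t14 = t5 XNOR t13 = F XNOR F = T
t16 = t10 XOR x4 = F XOR F = F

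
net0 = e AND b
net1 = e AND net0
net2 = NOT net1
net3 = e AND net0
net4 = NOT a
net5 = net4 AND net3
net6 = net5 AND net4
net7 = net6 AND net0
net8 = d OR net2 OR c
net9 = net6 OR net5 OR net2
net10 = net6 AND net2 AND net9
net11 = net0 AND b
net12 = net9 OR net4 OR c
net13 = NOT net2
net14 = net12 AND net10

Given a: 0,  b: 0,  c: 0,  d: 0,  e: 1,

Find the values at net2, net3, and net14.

net2 = 1; net3 = 0; net14 = 0

net0 = e AND b = 1 AND 0 = 0
net1 = e AND net0 = 1 AND 0 = 0
net2 = NOT net1 = NOT 0 = 1
net3 = e AND net0 = 1 AND 0 = 0
net4 = NOT a = NOT 0 = 1
net5 = net4 AND net3 = 1 AND 0 = 0
net6 = net5 AND net4 = 0 AND 1 = 0
net9 = net6 OR net5 OR net2 = 0 OR 0 OR 1 = 1
net10 = net6 AND net2 AND net9 = 0 AND 1 AND 1 = 0
net12 = net9 OR net4 OR c = 1 OR 1 OR 0 = 1
net14 = net12 AND net10 = 1 AND 0 = 0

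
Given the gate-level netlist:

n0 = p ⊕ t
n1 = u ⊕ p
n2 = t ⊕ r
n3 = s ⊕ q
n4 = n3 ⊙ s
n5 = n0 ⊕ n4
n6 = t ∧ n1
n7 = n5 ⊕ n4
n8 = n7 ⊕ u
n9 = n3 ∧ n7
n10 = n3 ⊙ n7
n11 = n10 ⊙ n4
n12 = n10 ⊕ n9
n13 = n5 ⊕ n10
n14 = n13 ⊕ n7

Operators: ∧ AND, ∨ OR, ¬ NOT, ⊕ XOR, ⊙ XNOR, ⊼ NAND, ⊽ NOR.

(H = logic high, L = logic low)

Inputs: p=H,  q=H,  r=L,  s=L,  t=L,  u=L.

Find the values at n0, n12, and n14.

n0 = H; n12 = L; n14 = H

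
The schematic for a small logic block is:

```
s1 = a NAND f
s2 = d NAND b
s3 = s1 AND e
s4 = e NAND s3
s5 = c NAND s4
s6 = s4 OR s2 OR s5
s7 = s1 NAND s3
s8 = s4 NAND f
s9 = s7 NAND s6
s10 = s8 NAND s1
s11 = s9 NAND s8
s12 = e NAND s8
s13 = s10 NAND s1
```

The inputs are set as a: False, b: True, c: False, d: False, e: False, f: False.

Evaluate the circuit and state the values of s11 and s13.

s1 = a NAND f = False NAND False = True
s2 = d NAND b = False NAND True = True
s3 = s1 AND e = True AND False = False
s4 = e NAND s3 = False NAND False = True
s5 = c NAND s4 = False NAND True = True
s6 = s4 OR s2 OR s5 = True OR True OR True = True
s7 = s1 NAND s3 = True NAND False = True
s8 = s4 NAND f = True NAND False = True
s9 = s7 NAND s6 = True NAND True = False
s10 = s8 NAND s1 = True NAND True = False
s11 = s9 NAND s8 = False NAND True = True
s13 = s10 NAND s1 = False NAND True = True

s11 = True; s13 = True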